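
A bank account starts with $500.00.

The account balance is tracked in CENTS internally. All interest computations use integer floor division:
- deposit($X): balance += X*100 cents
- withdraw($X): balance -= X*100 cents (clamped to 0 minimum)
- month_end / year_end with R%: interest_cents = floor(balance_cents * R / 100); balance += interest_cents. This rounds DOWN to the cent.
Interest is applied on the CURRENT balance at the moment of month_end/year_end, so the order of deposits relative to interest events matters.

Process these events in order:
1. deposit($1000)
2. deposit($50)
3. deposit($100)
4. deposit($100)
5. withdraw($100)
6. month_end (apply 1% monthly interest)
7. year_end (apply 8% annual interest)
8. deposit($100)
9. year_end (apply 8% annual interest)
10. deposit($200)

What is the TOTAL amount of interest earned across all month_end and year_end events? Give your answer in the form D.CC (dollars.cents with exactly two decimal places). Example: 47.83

After 1 (deposit($1000)): balance=$1500.00 total_interest=$0.00
After 2 (deposit($50)): balance=$1550.00 total_interest=$0.00
After 3 (deposit($100)): balance=$1650.00 total_interest=$0.00
After 4 (deposit($100)): balance=$1750.00 total_interest=$0.00
After 5 (withdraw($100)): balance=$1650.00 total_interest=$0.00
After 6 (month_end (apply 1% monthly interest)): balance=$1666.50 total_interest=$16.50
After 7 (year_end (apply 8% annual interest)): balance=$1799.82 total_interest=$149.82
After 8 (deposit($100)): balance=$1899.82 total_interest=$149.82
After 9 (year_end (apply 8% annual interest)): balance=$2051.80 total_interest=$301.80
After 10 (deposit($200)): balance=$2251.80 total_interest=$301.80

Answer: 301.80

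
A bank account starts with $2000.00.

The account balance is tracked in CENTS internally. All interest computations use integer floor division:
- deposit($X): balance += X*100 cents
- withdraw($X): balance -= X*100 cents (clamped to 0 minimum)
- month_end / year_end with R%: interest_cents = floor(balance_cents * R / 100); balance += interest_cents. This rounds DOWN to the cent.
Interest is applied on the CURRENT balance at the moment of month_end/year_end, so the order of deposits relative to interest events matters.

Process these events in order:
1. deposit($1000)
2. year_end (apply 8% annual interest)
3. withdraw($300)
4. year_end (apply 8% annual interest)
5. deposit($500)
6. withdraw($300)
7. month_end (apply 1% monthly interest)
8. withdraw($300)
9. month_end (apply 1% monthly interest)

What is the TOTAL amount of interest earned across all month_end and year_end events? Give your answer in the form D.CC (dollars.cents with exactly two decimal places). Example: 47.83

After 1 (deposit($1000)): balance=$3000.00 total_interest=$0.00
After 2 (year_end (apply 8% annual interest)): balance=$3240.00 total_interest=$240.00
After 3 (withdraw($300)): balance=$2940.00 total_interest=$240.00
After 4 (year_end (apply 8% annual interest)): balance=$3175.20 total_interest=$475.20
After 5 (deposit($500)): balance=$3675.20 total_interest=$475.20
After 6 (withdraw($300)): balance=$3375.20 total_interest=$475.20
After 7 (month_end (apply 1% monthly interest)): balance=$3408.95 total_interest=$508.95
After 8 (withdraw($300)): balance=$3108.95 total_interest=$508.95
After 9 (month_end (apply 1% monthly interest)): balance=$3140.03 total_interest=$540.03

Answer: 540.03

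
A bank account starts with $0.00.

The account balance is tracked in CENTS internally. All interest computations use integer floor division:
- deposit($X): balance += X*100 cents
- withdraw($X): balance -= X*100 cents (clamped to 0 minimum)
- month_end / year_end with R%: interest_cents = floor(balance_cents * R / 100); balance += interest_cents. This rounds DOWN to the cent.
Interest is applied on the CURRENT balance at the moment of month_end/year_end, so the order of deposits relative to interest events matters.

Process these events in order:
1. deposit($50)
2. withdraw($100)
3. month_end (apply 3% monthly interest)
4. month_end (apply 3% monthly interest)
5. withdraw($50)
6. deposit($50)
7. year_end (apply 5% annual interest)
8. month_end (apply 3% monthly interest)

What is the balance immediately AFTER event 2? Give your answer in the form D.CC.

After 1 (deposit($50)): balance=$50.00 total_interest=$0.00
After 2 (withdraw($100)): balance=$0.00 total_interest=$0.00

Answer: 0.00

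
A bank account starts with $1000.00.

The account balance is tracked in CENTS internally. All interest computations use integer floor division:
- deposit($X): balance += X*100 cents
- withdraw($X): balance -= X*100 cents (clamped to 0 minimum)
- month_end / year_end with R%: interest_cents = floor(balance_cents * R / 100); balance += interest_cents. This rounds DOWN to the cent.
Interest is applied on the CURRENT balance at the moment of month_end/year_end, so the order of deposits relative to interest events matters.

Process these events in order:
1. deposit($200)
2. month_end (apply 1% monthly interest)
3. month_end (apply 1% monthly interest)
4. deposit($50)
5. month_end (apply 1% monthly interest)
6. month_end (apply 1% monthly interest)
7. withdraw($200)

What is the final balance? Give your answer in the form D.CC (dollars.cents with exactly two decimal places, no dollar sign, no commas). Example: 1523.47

After 1 (deposit($200)): balance=$1200.00 total_interest=$0.00
After 2 (month_end (apply 1% monthly interest)): balance=$1212.00 total_interest=$12.00
After 3 (month_end (apply 1% monthly interest)): balance=$1224.12 total_interest=$24.12
After 4 (deposit($50)): balance=$1274.12 total_interest=$24.12
After 5 (month_end (apply 1% monthly interest)): balance=$1286.86 total_interest=$36.86
After 6 (month_end (apply 1% monthly interest)): balance=$1299.72 total_interest=$49.72
After 7 (withdraw($200)): balance=$1099.72 total_interest=$49.72

Answer: 1099.72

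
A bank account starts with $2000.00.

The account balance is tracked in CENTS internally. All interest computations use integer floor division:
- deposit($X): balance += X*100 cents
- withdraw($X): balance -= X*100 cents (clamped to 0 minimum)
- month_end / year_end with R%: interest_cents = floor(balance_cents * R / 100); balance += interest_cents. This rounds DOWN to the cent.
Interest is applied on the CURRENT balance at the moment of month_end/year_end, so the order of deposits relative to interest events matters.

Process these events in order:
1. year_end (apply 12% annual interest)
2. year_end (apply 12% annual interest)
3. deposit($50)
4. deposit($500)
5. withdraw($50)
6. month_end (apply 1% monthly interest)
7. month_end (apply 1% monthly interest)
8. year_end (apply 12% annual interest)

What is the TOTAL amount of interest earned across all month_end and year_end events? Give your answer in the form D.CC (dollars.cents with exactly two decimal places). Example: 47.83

After 1 (year_end (apply 12% annual interest)): balance=$2240.00 total_interest=$240.00
After 2 (year_end (apply 12% annual interest)): balance=$2508.80 total_interest=$508.80
After 3 (deposit($50)): balance=$2558.80 total_interest=$508.80
After 4 (deposit($500)): balance=$3058.80 total_interest=$508.80
After 5 (withdraw($50)): balance=$3008.80 total_interest=$508.80
After 6 (month_end (apply 1% monthly interest)): balance=$3038.88 total_interest=$538.88
After 7 (month_end (apply 1% monthly interest)): balance=$3069.26 total_interest=$569.26
After 8 (year_end (apply 12% annual interest)): balance=$3437.57 total_interest=$937.57

Answer: 937.57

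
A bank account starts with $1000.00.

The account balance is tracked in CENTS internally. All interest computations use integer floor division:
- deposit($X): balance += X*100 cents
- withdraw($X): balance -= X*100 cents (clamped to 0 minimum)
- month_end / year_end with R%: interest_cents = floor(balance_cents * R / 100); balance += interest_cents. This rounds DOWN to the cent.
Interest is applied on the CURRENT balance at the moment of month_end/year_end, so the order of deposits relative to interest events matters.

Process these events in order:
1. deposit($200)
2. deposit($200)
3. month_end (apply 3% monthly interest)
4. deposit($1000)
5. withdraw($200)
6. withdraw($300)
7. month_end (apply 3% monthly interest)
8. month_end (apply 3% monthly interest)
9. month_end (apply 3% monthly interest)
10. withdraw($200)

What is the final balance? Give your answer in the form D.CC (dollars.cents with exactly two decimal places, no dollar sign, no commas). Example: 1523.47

After 1 (deposit($200)): balance=$1200.00 total_interest=$0.00
After 2 (deposit($200)): balance=$1400.00 total_interest=$0.00
After 3 (month_end (apply 3% monthly interest)): balance=$1442.00 total_interest=$42.00
After 4 (deposit($1000)): balance=$2442.00 total_interest=$42.00
After 5 (withdraw($200)): balance=$2242.00 total_interest=$42.00
After 6 (withdraw($300)): balance=$1942.00 total_interest=$42.00
After 7 (month_end (apply 3% monthly interest)): balance=$2000.26 total_interest=$100.26
After 8 (month_end (apply 3% monthly interest)): balance=$2060.26 total_interest=$160.26
After 9 (month_end (apply 3% monthly interest)): balance=$2122.06 total_interest=$222.06
After 10 (withdraw($200)): balance=$1922.06 total_interest=$222.06

Answer: 1922.06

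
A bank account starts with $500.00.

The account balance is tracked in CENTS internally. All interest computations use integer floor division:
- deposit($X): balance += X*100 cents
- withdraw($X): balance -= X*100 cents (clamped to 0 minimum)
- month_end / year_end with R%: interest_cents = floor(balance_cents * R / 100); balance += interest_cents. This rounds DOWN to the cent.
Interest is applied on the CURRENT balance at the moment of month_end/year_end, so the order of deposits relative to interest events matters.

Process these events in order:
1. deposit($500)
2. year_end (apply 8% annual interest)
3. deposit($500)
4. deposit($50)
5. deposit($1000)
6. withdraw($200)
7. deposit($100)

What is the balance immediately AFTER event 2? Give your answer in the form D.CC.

Answer: 1080.00

Derivation:
After 1 (deposit($500)): balance=$1000.00 total_interest=$0.00
After 2 (year_end (apply 8% annual interest)): balance=$1080.00 total_interest=$80.00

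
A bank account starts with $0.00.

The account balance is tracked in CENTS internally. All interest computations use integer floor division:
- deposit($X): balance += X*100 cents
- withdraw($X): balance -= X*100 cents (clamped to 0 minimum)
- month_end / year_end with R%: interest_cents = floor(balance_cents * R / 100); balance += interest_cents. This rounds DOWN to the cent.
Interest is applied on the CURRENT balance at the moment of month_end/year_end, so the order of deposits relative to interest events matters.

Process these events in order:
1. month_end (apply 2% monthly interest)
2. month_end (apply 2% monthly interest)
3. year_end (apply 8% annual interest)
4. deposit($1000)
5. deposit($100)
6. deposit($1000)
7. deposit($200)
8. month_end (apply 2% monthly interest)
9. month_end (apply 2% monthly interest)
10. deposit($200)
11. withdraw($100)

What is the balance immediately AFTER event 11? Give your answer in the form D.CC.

Answer: 2492.92

Derivation:
After 1 (month_end (apply 2% monthly interest)): balance=$0.00 total_interest=$0.00
After 2 (month_end (apply 2% monthly interest)): balance=$0.00 total_interest=$0.00
After 3 (year_end (apply 8% annual interest)): balance=$0.00 total_interest=$0.00
After 4 (deposit($1000)): balance=$1000.00 total_interest=$0.00
After 5 (deposit($100)): balance=$1100.00 total_interest=$0.00
After 6 (deposit($1000)): balance=$2100.00 total_interest=$0.00
After 7 (deposit($200)): balance=$2300.00 total_interest=$0.00
After 8 (month_end (apply 2% monthly interest)): balance=$2346.00 total_interest=$46.00
After 9 (month_end (apply 2% monthly interest)): balance=$2392.92 total_interest=$92.92
After 10 (deposit($200)): balance=$2592.92 total_interest=$92.92
After 11 (withdraw($100)): balance=$2492.92 total_interest=$92.92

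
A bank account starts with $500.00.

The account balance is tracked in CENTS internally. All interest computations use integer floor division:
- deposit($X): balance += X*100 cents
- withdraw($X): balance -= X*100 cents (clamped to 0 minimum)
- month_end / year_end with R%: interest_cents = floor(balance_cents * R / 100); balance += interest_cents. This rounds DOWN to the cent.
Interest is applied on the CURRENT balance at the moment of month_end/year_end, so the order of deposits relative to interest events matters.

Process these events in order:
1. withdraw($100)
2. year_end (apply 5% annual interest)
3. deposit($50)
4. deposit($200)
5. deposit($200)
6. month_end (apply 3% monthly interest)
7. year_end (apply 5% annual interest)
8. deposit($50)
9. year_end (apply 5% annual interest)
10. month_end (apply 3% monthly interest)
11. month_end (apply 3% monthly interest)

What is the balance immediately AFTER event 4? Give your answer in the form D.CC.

After 1 (withdraw($100)): balance=$400.00 total_interest=$0.00
After 2 (year_end (apply 5% annual interest)): balance=$420.00 total_interest=$20.00
After 3 (deposit($50)): balance=$470.00 total_interest=$20.00
After 4 (deposit($200)): balance=$670.00 total_interest=$20.00

Answer: 670.00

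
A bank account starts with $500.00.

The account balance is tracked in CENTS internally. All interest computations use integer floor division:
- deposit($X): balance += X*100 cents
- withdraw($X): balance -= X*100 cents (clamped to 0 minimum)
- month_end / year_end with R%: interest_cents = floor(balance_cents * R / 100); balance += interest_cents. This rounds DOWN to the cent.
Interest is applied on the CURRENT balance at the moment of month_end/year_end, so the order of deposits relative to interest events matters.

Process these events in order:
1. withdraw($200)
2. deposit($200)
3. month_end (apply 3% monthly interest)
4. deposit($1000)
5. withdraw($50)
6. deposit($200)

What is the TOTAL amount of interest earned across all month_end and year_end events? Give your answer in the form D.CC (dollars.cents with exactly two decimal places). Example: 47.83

Answer: 15.00

Derivation:
After 1 (withdraw($200)): balance=$300.00 total_interest=$0.00
After 2 (deposit($200)): balance=$500.00 total_interest=$0.00
After 3 (month_end (apply 3% monthly interest)): balance=$515.00 total_interest=$15.00
After 4 (deposit($1000)): balance=$1515.00 total_interest=$15.00
After 5 (withdraw($50)): balance=$1465.00 total_interest=$15.00
After 6 (deposit($200)): balance=$1665.00 total_interest=$15.00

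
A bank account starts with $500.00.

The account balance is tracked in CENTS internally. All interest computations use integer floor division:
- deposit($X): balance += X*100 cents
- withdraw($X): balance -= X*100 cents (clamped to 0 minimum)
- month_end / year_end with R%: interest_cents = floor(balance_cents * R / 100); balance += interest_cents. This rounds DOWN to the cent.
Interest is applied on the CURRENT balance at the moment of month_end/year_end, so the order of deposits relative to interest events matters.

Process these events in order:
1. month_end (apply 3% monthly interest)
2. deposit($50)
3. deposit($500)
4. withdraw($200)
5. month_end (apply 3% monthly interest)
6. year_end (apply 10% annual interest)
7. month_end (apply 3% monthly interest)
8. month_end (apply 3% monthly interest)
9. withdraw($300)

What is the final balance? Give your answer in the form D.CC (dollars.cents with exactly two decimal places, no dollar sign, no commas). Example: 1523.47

After 1 (month_end (apply 3% monthly interest)): balance=$515.00 total_interest=$15.00
After 2 (deposit($50)): balance=$565.00 total_interest=$15.00
After 3 (deposit($500)): balance=$1065.00 total_interest=$15.00
After 4 (withdraw($200)): balance=$865.00 total_interest=$15.00
After 5 (month_end (apply 3% monthly interest)): balance=$890.95 total_interest=$40.95
After 6 (year_end (apply 10% annual interest)): balance=$980.04 total_interest=$130.04
After 7 (month_end (apply 3% monthly interest)): balance=$1009.44 total_interest=$159.44
After 8 (month_end (apply 3% monthly interest)): balance=$1039.72 total_interest=$189.72
After 9 (withdraw($300)): balance=$739.72 total_interest=$189.72

Answer: 739.72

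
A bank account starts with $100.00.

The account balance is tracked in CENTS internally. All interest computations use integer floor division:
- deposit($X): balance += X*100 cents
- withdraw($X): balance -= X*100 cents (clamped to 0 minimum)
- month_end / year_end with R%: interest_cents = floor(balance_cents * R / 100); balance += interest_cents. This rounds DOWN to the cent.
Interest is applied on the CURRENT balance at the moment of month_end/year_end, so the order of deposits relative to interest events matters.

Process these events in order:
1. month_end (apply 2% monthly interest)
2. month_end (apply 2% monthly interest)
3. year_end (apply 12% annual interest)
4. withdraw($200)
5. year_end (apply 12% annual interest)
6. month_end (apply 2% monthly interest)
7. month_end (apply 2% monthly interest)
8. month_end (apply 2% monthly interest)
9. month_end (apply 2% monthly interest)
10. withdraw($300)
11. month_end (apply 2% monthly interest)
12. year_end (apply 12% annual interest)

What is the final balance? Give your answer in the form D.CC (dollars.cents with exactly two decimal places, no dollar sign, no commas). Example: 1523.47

Answer: 0.00

Derivation:
After 1 (month_end (apply 2% monthly interest)): balance=$102.00 total_interest=$2.00
After 2 (month_end (apply 2% monthly interest)): balance=$104.04 total_interest=$4.04
After 3 (year_end (apply 12% annual interest)): balance=$116.52 total_interest=$16.52
After 4 (withdraw($200)): balance=$0.00 total_interest=$16.52
After 5 (year_end (apply 12% annual interest)): balance=$0.00 total_interest=$16.52
After 6 (month_end (apply 2% monthly interest)): balance=$0.00 total_interest=$16.52
After 7 (month_end (apply 2% monthly interest)): balance=$0.00 total_interest=$16.52
After 8 (month_end (apply 2% monthly interest)): balance=$0.00 total_interest=$16.52
After 9 (month_end (apply 2% monthly interest)): balance=$0.00 total_interest=$16.52
After 10 (withdraw($300)): balance=$0.00 total_interest=$16.52
After 11 (month_end (apply 2% monthly interest)): balance=$0.00 total_interest=$16.52
After 12 (year_end (apply 12% annual interest)): balance=$0.00 total_interest=$16.52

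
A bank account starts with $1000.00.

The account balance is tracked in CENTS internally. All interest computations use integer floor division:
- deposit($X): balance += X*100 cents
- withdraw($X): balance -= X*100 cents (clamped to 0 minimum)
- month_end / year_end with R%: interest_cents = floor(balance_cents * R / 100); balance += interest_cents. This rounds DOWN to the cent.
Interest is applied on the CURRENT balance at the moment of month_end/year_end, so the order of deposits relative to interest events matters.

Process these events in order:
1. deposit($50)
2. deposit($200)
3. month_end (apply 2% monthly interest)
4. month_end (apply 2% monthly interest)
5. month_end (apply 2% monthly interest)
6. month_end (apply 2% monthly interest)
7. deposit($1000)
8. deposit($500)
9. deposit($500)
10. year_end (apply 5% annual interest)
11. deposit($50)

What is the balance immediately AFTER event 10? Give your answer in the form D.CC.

Answer: 3520.69

Derivation:
After 1 (deposit($50)): balance=$1050.00 total_interest=$0.00
After 2 (deposit($200)): balance=$1250.00 total_interest=$0.00
After 3 (month_end (apply 2% monthly interest)): balance=$1275.00 total_interest=$25.00
After 4 (month_end (apply 2% monthly interest)): balance=$1300.50 total_interest=$50.50
After 5 (month_end (apply 2% monthly interest)): balance=$1326.51 total_interest=$76.51
After 6 (month_end (apply 2% monthly interest)): balance=$1353.04 total_interest=$103.04
After 7 (deposit($1000)): balance=$2353.04 total_interest=$103.04
After 8 (deposit($500)): balance=$2853.04 total_interest=$103.04
After 9 (deposit($500)): balance=$3353.04 total_interest=$103.04
After 10 (year_end (apply 5% annual interest)): balance=$3520.69 total_interest=$270.69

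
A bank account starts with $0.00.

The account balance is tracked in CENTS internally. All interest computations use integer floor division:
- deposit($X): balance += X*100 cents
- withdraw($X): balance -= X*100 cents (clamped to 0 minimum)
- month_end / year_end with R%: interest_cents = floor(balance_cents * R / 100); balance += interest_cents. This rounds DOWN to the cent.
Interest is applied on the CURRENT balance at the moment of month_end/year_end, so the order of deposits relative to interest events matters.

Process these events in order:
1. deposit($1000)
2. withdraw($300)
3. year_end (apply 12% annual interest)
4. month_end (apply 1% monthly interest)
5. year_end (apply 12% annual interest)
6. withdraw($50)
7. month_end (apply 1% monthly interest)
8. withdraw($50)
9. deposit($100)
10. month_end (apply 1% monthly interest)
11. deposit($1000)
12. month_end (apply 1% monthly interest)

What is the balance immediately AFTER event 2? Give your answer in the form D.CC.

After 1 (deposit($1000)): balance=$1000.00 total_interest=$0.00
After 2 (withdraw($300)): balance=$700.00 total_interest=$0.00

Answer: 700.00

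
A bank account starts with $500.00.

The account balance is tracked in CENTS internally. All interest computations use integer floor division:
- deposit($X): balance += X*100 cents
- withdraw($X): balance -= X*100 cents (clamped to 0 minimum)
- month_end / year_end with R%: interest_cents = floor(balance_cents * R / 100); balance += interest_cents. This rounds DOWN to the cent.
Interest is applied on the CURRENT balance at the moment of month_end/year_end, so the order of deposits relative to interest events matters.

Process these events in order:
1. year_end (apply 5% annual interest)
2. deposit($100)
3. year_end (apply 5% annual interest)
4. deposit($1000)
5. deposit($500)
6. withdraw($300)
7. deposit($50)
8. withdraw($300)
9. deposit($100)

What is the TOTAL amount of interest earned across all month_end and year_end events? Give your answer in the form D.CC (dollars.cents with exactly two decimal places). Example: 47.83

After 1 (year_end (apply 5% annual interest)): balance=$525.00 total_interest=$25.00
After 2 (deposit($100)): balance=$625.00 total_interest=$25.00
After 3 (year_end (apply 5% annual interest)): balance=$656.25 total_interest=$56.25
After 4 (deposit($1000)): balance=$1656.25 total_interest=$56.25
After 5 (deposit($500)): balance=$2156.25 total_interest=$56.25
After 6 (withdraw($300)): balance=$1856.25 total_interest=$56.25
After 7 (deposit($50)): balance=$1906.25 total_interest=$56.25
After 8 (withdraw($300)): balance=$1606.25 total_interest=$56.25
After 9 (deposit($100)): balance=$1706.25 total_interest=$56.25

Answer: 56.25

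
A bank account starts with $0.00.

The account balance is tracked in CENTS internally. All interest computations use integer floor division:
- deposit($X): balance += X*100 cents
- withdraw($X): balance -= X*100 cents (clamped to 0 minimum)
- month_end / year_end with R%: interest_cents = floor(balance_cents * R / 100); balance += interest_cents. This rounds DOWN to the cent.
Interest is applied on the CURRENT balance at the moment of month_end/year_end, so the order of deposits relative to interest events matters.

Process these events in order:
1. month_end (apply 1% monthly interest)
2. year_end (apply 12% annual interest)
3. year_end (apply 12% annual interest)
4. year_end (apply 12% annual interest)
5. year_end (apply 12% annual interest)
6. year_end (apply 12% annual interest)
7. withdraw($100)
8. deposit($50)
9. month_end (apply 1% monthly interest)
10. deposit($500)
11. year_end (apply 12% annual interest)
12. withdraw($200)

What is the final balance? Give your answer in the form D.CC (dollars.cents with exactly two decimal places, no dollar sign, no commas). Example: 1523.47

After 1 (month_end (apply 1% monthly interest)): balance=$0.00 total_interest=$0.00
After 2 (year_end (apply 12% annual interest)): balance=$0.00 total_interest=$0.00
After 3 (year_end (apply 12% annual interest)): balance=$0.00 total_interest=$0.00
After 4 (year_end (apply 12% annual interest)): balance=$0.00 total_interest=$0.00
After 5 (year_end (apply 12% annual interest)): balance=$0.00 total_interest=$0.00
After 6 (year_end (apply 12% annual interest)): balance=$0.00 total_interest=$0.00
After 7 (withdraw($100)): balance=$0.00 total_interest=$0.00
After 8 (deposit($50)): balance=$50.00 total_interest=$0.00
After 9 (month_end (apply 1% monthly interest)): balance=$50.50 total_interest=$0.50
After 10 (deposit($500)): balance=$550.50 total_interest=$0.50
After 11 (year_end (apply 12% annual interest)): balance=$616.56 total_interest=$66.56
After 12 (withdraw($200)): balance=$416.56 total_interest=$66.56

Answer: 416.56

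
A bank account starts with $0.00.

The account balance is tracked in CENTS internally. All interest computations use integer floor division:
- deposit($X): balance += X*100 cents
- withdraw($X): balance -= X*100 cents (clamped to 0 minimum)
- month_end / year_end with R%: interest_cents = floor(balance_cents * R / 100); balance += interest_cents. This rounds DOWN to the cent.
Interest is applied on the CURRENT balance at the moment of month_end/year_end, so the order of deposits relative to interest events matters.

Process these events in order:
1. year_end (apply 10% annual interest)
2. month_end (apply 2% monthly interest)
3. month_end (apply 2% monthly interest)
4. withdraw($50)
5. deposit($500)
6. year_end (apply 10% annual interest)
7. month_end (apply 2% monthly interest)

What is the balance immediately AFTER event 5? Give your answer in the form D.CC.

Answer: 500.00

Derivation:
After 1 (year_end (apply 10% annual interest)): balance=$0.00 total_interest=$0.00
After 2 (month_end (apply 2% monthly interest)): balance=$0.00 total_interest=$0.00
After 3 (month_end (apply 2% monthly interest)): balance=$0.00 total_interest=$0.00
After 4 (withdraw($50)): balance=$0.00 total_interest=$0.00
After 5 (deposit($500)): balance=$500.00 total_interest=$0.00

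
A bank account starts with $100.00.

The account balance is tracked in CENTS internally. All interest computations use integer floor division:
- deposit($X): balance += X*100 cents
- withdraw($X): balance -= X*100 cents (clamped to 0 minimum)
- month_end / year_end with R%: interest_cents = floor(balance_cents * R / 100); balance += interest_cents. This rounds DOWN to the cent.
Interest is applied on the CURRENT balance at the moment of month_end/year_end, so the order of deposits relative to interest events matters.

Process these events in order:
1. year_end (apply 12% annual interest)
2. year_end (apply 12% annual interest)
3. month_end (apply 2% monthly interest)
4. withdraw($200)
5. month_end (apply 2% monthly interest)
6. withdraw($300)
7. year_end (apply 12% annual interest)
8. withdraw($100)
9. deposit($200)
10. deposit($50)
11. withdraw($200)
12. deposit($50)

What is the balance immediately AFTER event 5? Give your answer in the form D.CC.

After 1 (year_end (apply 12% annual interest)): balance=$112.00 total_interest=$12.00
After 2 (year_end (apply 12% annual interest)): balance=$125.44 total_interest=$25.44
After 3 (month_end (apply 2% monthly interest)): balance=$127.94 total_interest=$27.94
After 4 (withdraw($200)): balance=$0.00 total_interest=$27.94
After 5 (month_end (apply 2% monthly interest)): balance=$0.00 total_interest=$27.94

Answer: 0.00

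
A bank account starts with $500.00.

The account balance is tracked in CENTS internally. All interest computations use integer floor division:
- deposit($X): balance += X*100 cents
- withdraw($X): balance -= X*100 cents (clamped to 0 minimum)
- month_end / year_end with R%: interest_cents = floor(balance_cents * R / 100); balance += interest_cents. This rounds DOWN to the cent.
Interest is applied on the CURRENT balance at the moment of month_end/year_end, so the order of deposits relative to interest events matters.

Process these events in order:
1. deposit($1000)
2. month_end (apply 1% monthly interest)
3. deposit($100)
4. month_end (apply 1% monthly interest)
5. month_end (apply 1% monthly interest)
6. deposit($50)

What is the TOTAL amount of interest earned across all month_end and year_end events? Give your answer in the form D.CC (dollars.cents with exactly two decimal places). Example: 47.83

After 1 (deposit($1000)): balance=$1500.00 total_interest=$0.00
After 2 (month_end (apply 1% monthly interest)): balance=$1515.00 total_interest=$15.00
After 3 (deposit($100)): balance=$1615.00 total_interest=$15.00
After 4 (month_end (apply 1% monthly interest)): balance=$1631.15 total_interest=$31.15
After 5 (month_end (apply 1% monthly interest)): balance=$1647.46 total_interest=$47.46
After 6 (deposit($50)): balance=$1697.46 total_interest=$47.46

Answer: 47.46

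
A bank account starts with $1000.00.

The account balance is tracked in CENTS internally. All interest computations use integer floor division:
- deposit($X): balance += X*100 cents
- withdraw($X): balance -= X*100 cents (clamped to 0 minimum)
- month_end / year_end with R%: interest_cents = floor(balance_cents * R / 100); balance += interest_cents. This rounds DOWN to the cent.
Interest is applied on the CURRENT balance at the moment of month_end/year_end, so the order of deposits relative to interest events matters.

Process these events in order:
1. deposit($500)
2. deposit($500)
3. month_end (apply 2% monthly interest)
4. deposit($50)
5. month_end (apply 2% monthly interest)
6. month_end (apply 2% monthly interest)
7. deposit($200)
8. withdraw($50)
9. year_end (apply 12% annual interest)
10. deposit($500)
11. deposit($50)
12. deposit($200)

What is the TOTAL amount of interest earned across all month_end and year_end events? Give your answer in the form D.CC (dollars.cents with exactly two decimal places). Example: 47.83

After 1 (deposit($500)): balance=$1500.00 total_interest=$0.00
After 2 (deposit($500)): balance=$2000.00 total_interest=$0.00
After 3 (month_end (apply 2% monthly interest)): balance=$2040.00 total_interest=$40.00
After 4 (deposit($50)): balance=$2090.00 total_interest=$40.00
After 5 (month_end (apply 2% monthly interest)): balance=$2131.80 total_interest=$81.80
After 6 (month_end (apply 2% monthly interest)): balance=$2174.43 total_interest=$124.43
After 7 (deposit($200)): balance=$2374.43 total_interest=$124.43
After 8 (withdraw($50)): balance=$2324.43 total_interest=$124.43
After 9 (year_end (apply 12% annual interest)): balance=$2603.36 total_interest=$403.36
After 10 (deposit($500)): balance=$3103.36 total_interest=$403.36
After 11 (deposit($50)): balance=$3153.36 total_interest=$403.36
After 12 (deposit($200)): balance=$3353.36 total_interest=$403.36

Answer: 403.36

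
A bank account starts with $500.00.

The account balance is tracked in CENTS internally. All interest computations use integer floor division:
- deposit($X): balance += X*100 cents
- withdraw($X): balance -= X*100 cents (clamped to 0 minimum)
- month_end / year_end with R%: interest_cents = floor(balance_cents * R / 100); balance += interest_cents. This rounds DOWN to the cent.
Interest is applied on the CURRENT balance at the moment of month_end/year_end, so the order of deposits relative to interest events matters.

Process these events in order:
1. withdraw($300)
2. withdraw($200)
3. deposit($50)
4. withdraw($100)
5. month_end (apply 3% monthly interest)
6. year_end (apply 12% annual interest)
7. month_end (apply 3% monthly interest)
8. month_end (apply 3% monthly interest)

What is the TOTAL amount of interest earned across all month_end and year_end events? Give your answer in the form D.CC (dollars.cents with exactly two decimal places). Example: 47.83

After 1 (withdraw($300)): balance=$200.00 total_interest=$0.00
After 2 (withdraw($200)): balance=$0.00 total_interest=$0.00
After 3 (deposit($50)): balance=$50.00 total_interest=$0.00
After 4 (withdraw($100)): balance=$0.00 total_interest=$0.00
After 5 (month_end (apply 3% monthly interest)): balance=$0.00 total_interest=$0.00
After 6 (year_end (apply 12% annual interest)): balance=$0.00 total_interest=$0.00
After 7 (month_end (apply 3% monthly interest)): balance=$0.00 total_interest=$0.00
After 8 (month_end (apply 3% monthly interest)): balance=$0.00 total_interest=$0.00

Answer: 0.00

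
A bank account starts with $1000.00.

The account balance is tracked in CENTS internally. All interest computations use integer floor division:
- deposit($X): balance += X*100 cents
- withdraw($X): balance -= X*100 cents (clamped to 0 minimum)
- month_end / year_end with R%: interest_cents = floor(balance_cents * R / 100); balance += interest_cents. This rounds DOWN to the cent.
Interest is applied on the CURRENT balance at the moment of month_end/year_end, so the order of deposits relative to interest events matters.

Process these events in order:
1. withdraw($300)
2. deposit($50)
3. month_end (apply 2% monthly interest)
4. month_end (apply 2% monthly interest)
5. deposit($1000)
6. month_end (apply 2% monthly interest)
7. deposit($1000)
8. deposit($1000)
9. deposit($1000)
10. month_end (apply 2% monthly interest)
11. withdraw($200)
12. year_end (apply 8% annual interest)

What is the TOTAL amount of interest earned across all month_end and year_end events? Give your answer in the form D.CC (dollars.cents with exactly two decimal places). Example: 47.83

After 1 (withdraw($300)): balance=$700.00 total_interest=$0.00
After 2 (deposit($50)): balance=$750.00 total_interest=$0.00
After 3 (month_end (apply 2% monthly interest)): balance=$765.00 total_interest=$15.00
After 4 (month_end (apply 2% monthly interest)): balance=$780.30 total_interest=$30.30
After 5 (deposit($1000)): balance=$1780.30 total_interest=$30.30
After 6 (month_end (apply 2% monthly interest)): balance=$1815.90 total_interest=$65.90
After 7 (deposit($1000)): balance=$2815.90 total_interest=$65.90
After 8 (deposit($1000)): balance=$3815.90 total_interest=$65.90
After 9 (deposit($1000)): balance=$4815.90 total_interest=$65.90
After 10 (month_end (apply 2% monthly interest)): balance=$4912.21 total_interest=$162.21
After 11 (withdraw($200)): balance=$4712.21 total_interest=$162.21
After 12 (year_end (apply 8% annual interest)): balance=$5089.18 total_interest=$539.18

Answer: 539.18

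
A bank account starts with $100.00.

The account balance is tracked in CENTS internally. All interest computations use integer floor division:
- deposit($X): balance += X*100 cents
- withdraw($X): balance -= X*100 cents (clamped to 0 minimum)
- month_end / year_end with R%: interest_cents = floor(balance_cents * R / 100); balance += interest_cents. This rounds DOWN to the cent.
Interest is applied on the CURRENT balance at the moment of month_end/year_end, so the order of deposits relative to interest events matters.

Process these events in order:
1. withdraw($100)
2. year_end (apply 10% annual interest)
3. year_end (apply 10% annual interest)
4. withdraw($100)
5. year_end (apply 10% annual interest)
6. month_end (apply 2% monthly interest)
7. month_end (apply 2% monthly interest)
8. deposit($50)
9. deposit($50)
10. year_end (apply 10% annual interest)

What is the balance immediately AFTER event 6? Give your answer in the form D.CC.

Answer: 0.00

Derivation:
After 1 (withdraw($100)): balance=$0.00 total_interest=$0.00
After 2 (year_end (apply 10% annual interest)): balance=$0.00 total_interest=$0.00
After 3 (year_end (apply 10% annual interest)): balance=$0.00 total_interest=$0.00
After 4 (withdraw($100)): balance=$0.00 total_interest=$0.00
After 5 (year_end (apply 10% annual interest)): balance=$0.00 total_interest=$0.00
After 6 (month_end (apply 2% monthly interest)): balance=$0.00 total_interest=$0.00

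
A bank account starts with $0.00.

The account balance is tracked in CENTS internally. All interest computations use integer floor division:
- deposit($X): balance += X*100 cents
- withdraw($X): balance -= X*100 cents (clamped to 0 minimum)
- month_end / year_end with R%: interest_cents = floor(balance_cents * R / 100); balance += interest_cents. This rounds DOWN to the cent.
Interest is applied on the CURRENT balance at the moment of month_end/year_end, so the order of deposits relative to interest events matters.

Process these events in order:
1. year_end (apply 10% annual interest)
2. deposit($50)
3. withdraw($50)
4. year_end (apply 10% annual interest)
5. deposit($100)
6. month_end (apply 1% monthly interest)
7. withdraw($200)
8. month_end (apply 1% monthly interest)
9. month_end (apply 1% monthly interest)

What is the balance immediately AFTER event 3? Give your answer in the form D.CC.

After 1 (year_end (apply 10% annual interest)): balance=$0.00 total_interest=$0.00
After 2 (deposit($50)): balance=$50.00 total_interest=$0.00
After 3 (withdraw($50)): balance=$0.00 total_interest=$0.00

Answer: 0.00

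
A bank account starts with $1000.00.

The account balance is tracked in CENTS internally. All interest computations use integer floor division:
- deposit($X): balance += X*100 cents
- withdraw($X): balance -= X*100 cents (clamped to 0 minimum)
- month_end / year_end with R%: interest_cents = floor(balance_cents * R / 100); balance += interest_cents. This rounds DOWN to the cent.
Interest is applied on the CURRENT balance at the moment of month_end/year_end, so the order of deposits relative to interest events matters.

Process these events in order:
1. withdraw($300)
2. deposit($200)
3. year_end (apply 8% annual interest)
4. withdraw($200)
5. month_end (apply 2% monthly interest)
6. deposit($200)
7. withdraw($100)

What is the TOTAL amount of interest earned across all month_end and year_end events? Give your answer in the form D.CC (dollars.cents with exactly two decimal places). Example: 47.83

Answer: 87.44

Derivation:
After 1 (withdraw($300)): balance=$700.00 total_interest=$0.00
After 2 (deposit($200)): balance=$900.00 total_interest=$0.00
After 3 (year_end (apply 8% annual interest)): balance=$972.00 total_interest=$72.00
After 4 (withdraw($200)): balance=$772.00 total_interest=$72.00
After 5 (month_end (apply 2% monthly interest)): balance=$787.44 total_interest=$87.44
After 6 (deposit($200)): balance=$987.44 total_interest=$87.44
After 7 (withdraw($100)): balance=$887.44 total_interest=$87.44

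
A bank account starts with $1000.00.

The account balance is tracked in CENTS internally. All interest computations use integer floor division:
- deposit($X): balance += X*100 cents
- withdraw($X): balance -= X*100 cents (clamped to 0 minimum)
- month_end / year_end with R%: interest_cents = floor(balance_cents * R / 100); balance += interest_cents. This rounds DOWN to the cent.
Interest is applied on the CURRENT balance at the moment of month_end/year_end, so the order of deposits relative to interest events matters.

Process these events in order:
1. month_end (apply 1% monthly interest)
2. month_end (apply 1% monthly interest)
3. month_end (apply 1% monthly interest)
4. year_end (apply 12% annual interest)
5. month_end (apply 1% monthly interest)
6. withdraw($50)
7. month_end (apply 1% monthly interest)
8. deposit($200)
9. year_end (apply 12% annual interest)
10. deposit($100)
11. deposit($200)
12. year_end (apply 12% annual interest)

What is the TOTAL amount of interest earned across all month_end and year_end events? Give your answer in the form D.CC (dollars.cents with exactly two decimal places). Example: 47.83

Answer: 550.09

Derivation:
After 1 (month_end (apply 1% monthly interest)): balance=$1010.00 total_interest=$10.00
After 2 (month_end (apply 1% monthly interest)): balance=$1020.10 total_interest=$20.10
After 3 (month_end (apply 1% monthly interest)): balance=$1030.30 total_interest=$30.30
After 4 (year_end (apply 12% annual interest)): balance=$1153.93 total_interest=$153.93
After 5 (month_end (apply 1% monthly interest)): balance=$1165.46 total_interest=$165.46
After 6 (withdraw($50)): balance=$1115.46 total_interest=$165.46
After 7 (month_end (apply 1% monthly interest)): balance=$1126.61 total_interest=$176.61
After 8 (deposit($200)): balance=$1326.61 total_interest=$176.61
After 9 (year_end (apply 12% annual interest)): balance=$1485.80 total_interest=$335.80
After 10 (deposit($100)): balance=$1585.80 total_interest=$335.80
After 11 (deposit($200)): balance=$1785.80 total_interest=$335.80
After 12 (year_end (apply 12% annual interest)): balance=$2000.09 total_interest=$550.09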